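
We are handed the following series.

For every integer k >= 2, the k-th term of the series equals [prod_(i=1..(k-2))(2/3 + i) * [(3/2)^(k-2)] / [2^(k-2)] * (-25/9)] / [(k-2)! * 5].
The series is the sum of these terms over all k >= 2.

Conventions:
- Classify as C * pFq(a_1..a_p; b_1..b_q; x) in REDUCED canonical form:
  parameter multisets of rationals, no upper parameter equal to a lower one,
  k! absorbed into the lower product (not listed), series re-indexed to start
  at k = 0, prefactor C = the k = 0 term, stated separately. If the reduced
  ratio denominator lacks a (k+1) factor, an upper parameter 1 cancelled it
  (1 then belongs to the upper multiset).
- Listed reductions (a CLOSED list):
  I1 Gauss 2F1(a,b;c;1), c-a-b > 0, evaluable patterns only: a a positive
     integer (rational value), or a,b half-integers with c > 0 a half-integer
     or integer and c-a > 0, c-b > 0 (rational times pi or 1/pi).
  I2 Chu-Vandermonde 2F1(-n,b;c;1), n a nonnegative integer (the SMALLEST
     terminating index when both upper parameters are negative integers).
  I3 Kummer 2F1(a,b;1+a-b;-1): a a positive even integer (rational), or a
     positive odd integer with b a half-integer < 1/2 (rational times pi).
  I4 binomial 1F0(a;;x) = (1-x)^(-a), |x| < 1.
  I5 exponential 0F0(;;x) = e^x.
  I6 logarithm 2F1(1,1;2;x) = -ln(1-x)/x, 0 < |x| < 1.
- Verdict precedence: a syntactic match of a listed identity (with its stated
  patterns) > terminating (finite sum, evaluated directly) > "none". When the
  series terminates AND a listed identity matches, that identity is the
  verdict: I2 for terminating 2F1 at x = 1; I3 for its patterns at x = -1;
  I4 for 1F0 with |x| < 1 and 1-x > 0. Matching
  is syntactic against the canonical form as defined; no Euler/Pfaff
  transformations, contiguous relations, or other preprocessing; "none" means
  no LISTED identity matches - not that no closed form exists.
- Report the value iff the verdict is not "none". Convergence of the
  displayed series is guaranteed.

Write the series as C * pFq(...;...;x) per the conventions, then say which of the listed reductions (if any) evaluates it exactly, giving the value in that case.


Canonical form: C = -5/9 times 1F0 with upper {5/3}, lower {-}, x = 3/4. Verdict: this is binomial (I4) (the 1F0 binomial series: exponent -5/3, x = 3/4). Value: (-5/9) * (1/4)^(-5/3).

First insight: t_0 being -5/9, the two k-th powers (C = -5/9) combine into one argument.
Consecutive-term ratio: r(k) = (3/4) * (k+5/3) / [(k+1)] - rational in k. x = (3/4); t_0 = -5/9; negate the roots.


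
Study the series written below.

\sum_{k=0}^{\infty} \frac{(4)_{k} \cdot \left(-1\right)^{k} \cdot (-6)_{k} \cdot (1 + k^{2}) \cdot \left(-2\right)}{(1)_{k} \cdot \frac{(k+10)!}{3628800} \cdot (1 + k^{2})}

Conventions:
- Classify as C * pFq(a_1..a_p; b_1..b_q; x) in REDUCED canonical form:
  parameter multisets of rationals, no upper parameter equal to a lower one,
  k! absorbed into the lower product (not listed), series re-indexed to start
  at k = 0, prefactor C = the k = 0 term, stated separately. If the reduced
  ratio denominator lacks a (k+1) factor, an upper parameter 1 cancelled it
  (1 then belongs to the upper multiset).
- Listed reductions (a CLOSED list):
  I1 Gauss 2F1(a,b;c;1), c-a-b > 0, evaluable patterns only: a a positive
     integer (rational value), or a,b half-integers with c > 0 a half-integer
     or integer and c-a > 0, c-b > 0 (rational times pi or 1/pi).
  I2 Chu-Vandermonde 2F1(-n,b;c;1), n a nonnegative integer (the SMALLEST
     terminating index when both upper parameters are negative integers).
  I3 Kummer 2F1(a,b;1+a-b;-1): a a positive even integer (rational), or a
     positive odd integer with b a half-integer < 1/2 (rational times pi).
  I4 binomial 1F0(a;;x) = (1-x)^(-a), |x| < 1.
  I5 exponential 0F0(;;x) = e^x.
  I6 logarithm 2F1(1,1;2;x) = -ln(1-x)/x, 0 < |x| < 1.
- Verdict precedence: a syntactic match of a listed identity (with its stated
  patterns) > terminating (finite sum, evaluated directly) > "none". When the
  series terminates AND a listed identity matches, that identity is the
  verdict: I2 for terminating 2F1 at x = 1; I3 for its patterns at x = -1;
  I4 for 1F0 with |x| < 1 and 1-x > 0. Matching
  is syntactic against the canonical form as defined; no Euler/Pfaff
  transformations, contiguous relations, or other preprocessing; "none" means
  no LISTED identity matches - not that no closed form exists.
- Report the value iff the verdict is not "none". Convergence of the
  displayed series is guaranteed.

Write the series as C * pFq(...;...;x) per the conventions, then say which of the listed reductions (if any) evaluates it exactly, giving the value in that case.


This is -2 * 2F1(-6, 4; 11; -1) in reduced canonical form. Verdict (x = -1): the Kummer evaluation I3 applies (x = -1; c = 11 equals 1+a-b for upper {-6, 4}: listed pattern). Value: -15.

Key step: t_0 being -2, the denominator's factorial ratio (C = -2) is a lower Pochhammer.
Step ratio: r(k) = -1 * (k-6) (k+4) / [(k+11) (k+1)] - rational; roots negated = parameters, x = -1, C = -2.


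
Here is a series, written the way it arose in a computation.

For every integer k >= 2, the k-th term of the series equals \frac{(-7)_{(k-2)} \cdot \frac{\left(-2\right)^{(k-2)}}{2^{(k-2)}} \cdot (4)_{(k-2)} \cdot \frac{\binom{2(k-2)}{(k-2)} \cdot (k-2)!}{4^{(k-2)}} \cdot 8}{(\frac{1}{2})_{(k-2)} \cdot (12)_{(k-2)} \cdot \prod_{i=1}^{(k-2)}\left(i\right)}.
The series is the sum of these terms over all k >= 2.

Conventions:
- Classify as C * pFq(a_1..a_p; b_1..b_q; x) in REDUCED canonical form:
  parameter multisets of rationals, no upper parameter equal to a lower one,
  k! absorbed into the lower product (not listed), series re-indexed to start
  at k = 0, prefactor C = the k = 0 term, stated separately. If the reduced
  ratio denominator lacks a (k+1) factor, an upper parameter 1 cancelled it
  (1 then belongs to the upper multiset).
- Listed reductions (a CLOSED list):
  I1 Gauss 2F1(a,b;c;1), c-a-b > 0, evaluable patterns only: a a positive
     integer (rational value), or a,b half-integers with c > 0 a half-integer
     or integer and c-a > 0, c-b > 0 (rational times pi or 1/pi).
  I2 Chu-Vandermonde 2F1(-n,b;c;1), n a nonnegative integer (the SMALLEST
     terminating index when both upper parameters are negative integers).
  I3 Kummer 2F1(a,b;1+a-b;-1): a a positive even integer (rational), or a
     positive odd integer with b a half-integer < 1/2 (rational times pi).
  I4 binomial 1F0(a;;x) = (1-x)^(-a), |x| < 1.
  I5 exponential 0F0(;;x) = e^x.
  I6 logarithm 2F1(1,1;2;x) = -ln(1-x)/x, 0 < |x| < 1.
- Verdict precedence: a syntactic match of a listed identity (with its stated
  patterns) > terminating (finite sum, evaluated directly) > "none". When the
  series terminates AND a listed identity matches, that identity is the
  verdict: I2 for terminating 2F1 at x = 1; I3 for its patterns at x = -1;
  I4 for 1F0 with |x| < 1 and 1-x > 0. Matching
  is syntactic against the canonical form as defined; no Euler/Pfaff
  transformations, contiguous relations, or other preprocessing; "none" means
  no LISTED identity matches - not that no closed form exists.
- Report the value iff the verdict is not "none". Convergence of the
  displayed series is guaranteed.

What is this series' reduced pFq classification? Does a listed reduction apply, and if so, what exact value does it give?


Canonical form: C = 8 times 2F1 with upper {-7, 4}, lower {12}, x = -1. Verdict: this is Kummer's theorem (I3) (x = -1; c = 12 equals 1+a-b for upper {-7, 4}: listed pattern). Its exact value is \frac{220}{3}.

Key observation: t_0 being 8, the product of the first k integers (prefactor 8) is k!.
Adjacent-term ratio: r(k) = -1 * (k-7) (k+4) / [(k+12) (k+1)] ; factor over Q: parameters, x = -1, and C = 8.


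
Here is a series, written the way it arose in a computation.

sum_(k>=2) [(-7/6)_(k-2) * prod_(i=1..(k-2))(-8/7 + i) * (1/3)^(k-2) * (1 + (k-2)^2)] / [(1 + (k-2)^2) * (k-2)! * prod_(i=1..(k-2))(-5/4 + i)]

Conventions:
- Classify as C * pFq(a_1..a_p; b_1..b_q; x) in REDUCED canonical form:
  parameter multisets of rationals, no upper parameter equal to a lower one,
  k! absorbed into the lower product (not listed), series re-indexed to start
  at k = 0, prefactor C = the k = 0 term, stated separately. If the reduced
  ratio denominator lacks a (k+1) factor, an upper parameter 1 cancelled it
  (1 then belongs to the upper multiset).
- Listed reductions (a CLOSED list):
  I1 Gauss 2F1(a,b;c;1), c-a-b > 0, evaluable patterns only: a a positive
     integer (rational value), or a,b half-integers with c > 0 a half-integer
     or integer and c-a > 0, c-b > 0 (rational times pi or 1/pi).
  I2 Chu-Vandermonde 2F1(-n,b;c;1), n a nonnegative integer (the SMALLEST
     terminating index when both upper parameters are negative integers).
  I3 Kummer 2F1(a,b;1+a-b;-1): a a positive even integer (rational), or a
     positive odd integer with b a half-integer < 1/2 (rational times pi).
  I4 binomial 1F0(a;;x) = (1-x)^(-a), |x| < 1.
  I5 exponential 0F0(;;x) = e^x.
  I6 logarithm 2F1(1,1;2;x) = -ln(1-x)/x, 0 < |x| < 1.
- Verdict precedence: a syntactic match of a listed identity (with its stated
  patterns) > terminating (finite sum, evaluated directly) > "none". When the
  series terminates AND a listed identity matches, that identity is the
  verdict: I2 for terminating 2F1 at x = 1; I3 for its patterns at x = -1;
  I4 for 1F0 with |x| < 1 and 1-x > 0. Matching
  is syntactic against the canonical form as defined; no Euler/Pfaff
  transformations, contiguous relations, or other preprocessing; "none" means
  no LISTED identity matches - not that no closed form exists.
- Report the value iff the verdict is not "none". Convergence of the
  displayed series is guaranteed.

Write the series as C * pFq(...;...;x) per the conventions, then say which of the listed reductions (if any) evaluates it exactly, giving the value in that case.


x = 1/3 here; the reduced form reads 2F1, upper {-7/6, -1/7}, lower {-1/4}, C = 1. Verdict: none - this 2F1 at x = 1/3 matches no listed pattern, and upper {-7/6, -1/7} holds no stopper.

The tell: t_0 = 1 here, and the factor k^2 + 1 cancels (top and bottom), leaving C = 1.
Term ratio: r(k) = (1/3) * (k-7/6) (k-1/7) / [(k-1/4) (k+1)] - poly over poly, x = (1/3) from leading terms; C = 1 at k = 0.


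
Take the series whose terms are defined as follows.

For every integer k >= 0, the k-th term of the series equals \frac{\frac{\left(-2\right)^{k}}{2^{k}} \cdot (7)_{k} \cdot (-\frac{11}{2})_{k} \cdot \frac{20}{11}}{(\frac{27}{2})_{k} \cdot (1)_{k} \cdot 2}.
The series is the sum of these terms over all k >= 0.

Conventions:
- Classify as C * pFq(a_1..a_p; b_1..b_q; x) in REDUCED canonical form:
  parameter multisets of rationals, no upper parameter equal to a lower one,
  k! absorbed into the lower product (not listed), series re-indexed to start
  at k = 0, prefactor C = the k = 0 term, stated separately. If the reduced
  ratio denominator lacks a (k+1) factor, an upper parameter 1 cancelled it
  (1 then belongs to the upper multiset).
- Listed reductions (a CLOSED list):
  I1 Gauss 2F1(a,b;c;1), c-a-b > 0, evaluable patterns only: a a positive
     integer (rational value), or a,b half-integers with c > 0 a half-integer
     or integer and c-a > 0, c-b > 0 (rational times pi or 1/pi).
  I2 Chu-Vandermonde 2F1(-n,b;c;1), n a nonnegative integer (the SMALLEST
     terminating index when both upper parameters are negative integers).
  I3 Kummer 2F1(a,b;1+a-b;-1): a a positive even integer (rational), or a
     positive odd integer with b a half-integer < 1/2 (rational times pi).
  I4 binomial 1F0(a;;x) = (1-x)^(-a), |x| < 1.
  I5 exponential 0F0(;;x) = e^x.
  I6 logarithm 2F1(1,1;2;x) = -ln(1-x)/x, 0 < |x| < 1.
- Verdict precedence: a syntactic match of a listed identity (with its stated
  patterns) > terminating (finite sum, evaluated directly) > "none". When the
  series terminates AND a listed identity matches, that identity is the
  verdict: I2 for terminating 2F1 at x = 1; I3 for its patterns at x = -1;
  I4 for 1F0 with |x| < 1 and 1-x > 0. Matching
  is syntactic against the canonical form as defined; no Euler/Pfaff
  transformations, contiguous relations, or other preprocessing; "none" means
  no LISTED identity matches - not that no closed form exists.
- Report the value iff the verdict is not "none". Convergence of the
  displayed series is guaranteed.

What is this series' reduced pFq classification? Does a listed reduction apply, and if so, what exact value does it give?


Classification (C = \frac{10}{11}): 2F1 with upper {-\frac{11}{2}, 7}, lower {\frac{27}{2}}, argument x = -1. Verdict: this is the Kummer evaluation I3 (x = -1; c = \frac{27}{2} equals 1+a-b for upper {-\frac{11}{2}, 7}: listed pattern). Exact value: \frac{422524375}{134217728} \cdot \pi.

The tell: t_0 = \frac{10}{11} here, and (1)_k (C = 10/11) is k! itself.
Ratio: r(k) = -1 * (k-\frac{11}{2}) (k+7) / [(k+\frac{27}{2}) (k+1)] - poly over poly, x = -1 from leading terms; C = \frac{10}{11} at k = 0.


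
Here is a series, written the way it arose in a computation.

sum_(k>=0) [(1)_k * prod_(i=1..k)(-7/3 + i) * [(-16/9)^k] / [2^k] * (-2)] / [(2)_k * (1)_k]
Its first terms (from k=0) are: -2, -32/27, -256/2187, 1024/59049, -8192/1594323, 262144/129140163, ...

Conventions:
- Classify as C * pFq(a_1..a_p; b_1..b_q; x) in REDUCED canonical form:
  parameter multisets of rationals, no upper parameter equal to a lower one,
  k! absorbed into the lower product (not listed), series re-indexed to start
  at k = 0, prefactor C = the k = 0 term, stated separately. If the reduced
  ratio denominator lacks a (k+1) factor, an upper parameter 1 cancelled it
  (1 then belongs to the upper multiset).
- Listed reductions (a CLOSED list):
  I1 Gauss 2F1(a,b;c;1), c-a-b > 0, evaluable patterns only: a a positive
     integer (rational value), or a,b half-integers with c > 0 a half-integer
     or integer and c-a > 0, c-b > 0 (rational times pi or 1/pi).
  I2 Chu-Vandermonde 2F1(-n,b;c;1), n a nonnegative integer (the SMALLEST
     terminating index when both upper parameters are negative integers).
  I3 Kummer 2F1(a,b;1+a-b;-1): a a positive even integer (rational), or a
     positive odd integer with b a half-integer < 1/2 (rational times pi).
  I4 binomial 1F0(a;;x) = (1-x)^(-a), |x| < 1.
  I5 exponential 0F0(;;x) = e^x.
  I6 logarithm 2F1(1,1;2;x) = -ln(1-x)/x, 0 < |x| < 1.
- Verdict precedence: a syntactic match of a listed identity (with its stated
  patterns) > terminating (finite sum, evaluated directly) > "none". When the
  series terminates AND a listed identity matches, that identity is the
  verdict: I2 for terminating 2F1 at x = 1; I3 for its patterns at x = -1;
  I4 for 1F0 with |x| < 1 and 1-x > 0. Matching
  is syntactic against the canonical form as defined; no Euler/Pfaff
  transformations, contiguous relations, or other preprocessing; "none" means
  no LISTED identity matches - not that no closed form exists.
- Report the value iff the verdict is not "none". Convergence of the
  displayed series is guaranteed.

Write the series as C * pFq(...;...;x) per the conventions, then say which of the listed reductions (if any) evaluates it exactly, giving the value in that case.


The tell: t_0 being -2, (1)_k (C = -2, x = -8/9) is k! itself.
Consecutive-term ratio: r(k) = (-8/9) * (k-4/3) (k+1) / [(k+2) (k+1)] - rational in k, leading ratio (-8/9); with t_0 = -2, classification follows.

x = -8/9 here; the reduced form reads 2F1, upper {-4/3, 1}, lower {2}, C = -2. Verdict: no listed reduction: x = -8/9 and upper {-4/3, 1} fail every I1-I6 pattern.


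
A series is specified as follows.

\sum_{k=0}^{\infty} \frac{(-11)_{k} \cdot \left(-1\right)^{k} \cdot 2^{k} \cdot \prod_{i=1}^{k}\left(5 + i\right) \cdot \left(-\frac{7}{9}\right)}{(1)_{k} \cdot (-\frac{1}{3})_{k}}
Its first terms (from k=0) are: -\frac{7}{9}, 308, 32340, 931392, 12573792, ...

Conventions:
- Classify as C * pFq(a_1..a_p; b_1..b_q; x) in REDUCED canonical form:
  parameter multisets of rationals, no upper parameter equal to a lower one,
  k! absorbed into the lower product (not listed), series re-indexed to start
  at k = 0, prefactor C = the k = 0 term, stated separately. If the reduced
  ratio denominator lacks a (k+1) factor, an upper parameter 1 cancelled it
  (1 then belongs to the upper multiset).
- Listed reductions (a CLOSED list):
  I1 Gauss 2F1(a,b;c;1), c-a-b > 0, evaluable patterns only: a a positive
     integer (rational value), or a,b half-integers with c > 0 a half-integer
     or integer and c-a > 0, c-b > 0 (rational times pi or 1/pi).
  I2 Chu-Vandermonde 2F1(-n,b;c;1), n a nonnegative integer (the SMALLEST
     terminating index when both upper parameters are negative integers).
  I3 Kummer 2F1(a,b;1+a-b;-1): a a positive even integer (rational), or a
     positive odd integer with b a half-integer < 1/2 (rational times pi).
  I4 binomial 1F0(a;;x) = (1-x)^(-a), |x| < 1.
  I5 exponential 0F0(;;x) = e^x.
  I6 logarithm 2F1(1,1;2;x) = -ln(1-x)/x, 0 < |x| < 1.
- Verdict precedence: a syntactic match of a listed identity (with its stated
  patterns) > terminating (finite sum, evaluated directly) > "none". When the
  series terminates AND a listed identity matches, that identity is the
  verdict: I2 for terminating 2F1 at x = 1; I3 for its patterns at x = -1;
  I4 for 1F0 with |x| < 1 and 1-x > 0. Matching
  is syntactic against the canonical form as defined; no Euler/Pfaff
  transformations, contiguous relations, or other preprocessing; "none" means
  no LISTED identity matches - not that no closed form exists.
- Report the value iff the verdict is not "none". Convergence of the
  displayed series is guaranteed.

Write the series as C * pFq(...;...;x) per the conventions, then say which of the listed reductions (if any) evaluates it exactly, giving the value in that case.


First insight: from the first term -\frac{7}{9}: the running product (prefactor -7/9) telescopes to a rising factorial.
Ratio: r(k) = -2 * (k-11) (k+6) / [(k-\frac{1}{3}) (k+1)] - rational; roots negated = parameters, x = -2, C = -\frac{7}{9}.

Prefactor -\frac{7}{9}, argument -2: 2F1 with upper {-11, 6} over lower {-\frac{1}{3}}. Verdict: terminating - no listed pattern fits, but -11 in the upper list cuts the series at k = 11; direct evaluation. Value: \frac{1100161506650731}{102051}.


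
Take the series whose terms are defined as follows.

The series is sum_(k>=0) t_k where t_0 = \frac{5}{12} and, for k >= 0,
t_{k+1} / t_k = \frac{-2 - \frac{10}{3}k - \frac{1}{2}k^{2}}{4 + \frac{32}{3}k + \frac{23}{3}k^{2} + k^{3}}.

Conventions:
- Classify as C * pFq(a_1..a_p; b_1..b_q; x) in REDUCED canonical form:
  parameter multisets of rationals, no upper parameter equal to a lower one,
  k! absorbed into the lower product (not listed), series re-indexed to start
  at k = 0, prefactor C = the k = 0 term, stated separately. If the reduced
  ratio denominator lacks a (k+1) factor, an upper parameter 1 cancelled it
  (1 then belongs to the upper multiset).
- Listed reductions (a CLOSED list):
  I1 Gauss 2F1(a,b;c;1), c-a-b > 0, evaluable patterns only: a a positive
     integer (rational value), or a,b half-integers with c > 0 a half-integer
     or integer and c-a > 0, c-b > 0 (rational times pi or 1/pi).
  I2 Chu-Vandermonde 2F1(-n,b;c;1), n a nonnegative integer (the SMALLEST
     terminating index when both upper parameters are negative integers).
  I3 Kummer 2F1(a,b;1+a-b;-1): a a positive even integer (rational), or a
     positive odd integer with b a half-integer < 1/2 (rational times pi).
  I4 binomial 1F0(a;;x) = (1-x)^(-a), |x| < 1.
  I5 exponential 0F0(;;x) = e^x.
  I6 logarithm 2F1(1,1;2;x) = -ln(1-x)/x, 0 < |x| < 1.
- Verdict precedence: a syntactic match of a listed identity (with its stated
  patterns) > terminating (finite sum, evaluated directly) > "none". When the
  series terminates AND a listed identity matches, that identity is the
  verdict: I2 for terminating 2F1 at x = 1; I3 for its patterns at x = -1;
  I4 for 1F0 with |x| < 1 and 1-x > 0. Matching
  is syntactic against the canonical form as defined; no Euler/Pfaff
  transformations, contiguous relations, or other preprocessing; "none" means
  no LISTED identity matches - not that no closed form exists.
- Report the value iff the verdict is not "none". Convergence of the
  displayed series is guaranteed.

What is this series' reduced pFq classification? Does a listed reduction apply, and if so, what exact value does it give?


At argument -\frac{1}{2}: a 0F0 with upper {-}, lower {-}, scaled by C = \frac{5}{12}. Verdict at x = -\frac{1}{2}: the I5 exponential reduction matches (the 0F0 exponential series at x = -\frac{1}{2}). Its exact value is \frac{5}{12} \cdot e^{-\frac{1}{2}}.

Key step: t_0 = \frac{5}{12} here, and cancel k + 2/3 from the displayed ratio first; then prefactor 5/12.
Term ratio: r(k) = -\frac{1}{2} * 1 / [(k+1)] - rational in k. x = -\frac{1}{2}; t_0 = \frac{5}{12}; negate the roots.


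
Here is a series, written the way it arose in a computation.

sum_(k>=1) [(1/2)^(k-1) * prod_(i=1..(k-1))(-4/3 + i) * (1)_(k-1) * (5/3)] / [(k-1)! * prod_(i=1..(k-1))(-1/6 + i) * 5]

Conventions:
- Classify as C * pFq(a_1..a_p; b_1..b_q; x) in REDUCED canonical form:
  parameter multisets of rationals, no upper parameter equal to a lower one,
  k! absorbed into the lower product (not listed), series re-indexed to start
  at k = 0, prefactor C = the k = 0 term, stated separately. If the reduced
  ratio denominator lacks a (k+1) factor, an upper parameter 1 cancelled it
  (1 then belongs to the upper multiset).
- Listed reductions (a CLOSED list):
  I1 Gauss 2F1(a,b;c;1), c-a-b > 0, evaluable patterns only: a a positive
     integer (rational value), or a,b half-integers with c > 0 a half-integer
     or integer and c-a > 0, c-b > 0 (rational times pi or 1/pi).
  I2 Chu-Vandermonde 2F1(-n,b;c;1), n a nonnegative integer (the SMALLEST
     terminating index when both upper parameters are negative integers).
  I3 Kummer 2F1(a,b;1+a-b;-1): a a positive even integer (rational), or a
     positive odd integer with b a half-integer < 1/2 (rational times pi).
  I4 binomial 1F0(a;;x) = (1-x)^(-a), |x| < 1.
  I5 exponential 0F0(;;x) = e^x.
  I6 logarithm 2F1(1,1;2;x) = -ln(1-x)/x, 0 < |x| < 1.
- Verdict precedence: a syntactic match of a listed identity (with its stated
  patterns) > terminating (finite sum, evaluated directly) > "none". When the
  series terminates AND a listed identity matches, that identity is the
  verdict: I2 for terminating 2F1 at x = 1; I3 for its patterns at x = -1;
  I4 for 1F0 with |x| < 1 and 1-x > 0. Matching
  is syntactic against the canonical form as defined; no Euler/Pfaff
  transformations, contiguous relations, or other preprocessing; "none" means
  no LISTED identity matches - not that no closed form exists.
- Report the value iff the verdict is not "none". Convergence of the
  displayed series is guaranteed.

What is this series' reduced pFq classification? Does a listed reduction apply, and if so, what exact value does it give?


Classification (C = 1/3): 2F1 with upper {-1/3, 1}, lower {5/6}, argument x = 1/2. Verdict: none. Every listed pattern misses the 2F1 form at 1/2, upper {-1/3, 1}.

The tell: from the first term 1/3: the lower running product (prefactor 1/3) is a rising factorial.
Ratio: r(k) = (1/2) * (k-1/3) (k+1) / [(k+5/6) (k+1)] - rational in k, leading ratio (1/2); with t_0 = 1/3, classification follows.


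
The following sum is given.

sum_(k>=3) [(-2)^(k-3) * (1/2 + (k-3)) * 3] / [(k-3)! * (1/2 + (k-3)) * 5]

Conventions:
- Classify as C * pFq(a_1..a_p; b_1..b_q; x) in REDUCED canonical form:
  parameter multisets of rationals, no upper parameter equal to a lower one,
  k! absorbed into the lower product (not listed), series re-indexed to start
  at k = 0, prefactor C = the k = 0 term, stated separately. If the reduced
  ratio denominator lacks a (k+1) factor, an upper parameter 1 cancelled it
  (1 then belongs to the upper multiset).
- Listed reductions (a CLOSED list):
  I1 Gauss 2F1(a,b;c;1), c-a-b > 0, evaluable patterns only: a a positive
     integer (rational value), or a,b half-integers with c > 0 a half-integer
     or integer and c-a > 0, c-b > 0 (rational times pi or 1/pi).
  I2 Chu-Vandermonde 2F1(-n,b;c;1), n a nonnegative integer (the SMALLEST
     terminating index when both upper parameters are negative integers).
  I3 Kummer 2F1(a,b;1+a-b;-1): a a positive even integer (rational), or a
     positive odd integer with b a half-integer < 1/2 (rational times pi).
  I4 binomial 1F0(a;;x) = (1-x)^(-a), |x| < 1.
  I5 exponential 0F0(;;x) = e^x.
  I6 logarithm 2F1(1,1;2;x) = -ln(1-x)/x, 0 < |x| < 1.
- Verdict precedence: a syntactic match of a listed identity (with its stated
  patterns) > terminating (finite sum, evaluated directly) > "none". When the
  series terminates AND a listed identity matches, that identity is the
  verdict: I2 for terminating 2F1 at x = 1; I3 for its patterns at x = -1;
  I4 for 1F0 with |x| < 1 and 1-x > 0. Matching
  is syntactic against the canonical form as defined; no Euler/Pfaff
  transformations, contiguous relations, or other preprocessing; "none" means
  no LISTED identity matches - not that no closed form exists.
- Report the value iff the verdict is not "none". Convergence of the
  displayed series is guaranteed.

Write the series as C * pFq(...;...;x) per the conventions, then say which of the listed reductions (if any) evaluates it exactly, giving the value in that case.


With C = 3/5: the canonical form is 0F0(-; -; -2). Verdict (x = -2): exponential (I5) applies (the 0F0 exponential series at x = -2). Exact value: (3/5) * e^(-2).

Structural cue: t_0 being 3/5, the constant factors (C = 3/5) combine into one prefactor.
Consecutive-term ratio: r(k) = (-2) * 1 / [(k+1)] - rational in k, leading ratio (-2); with t_0 = 3/5, classification follows.


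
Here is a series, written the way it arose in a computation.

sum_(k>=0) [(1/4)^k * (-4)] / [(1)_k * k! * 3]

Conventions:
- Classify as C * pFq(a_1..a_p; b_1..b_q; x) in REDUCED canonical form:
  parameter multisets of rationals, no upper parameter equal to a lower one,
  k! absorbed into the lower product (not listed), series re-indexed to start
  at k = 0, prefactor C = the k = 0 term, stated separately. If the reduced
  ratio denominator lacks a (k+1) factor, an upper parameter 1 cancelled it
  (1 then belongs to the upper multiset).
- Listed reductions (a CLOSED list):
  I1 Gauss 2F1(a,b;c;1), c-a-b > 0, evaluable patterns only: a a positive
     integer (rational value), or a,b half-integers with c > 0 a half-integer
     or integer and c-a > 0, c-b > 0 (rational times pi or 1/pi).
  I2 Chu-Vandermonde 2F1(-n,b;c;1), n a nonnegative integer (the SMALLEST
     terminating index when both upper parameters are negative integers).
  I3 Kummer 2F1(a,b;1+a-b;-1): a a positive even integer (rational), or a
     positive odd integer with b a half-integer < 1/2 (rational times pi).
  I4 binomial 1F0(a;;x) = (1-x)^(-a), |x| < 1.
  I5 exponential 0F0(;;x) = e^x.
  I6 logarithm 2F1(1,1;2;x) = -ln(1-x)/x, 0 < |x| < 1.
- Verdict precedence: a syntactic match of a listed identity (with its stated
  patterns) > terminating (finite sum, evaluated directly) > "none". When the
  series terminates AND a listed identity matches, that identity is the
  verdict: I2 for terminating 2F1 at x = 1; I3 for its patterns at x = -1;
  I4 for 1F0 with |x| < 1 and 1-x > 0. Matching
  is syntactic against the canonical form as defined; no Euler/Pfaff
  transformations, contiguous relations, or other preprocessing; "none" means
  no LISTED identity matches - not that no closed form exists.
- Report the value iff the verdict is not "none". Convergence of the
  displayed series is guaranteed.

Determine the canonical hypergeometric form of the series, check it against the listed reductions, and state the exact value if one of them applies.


Canonical form: C = -4/3 times 0F1 with upper {-}, lower {1}, x = 1/4. Verdict: none (x = 1/4): each listed identity misses the multisets {-} ; {1}.

Key step: with t_0 = -4/3, the constant factors (prefactor -4/3) combine into one prefactor.
Ratio: r(k) = (1/4) * 1 / [(k+1) (k+1)] ; factor over Q: parameters, x = (1/4), and C = -4/3.


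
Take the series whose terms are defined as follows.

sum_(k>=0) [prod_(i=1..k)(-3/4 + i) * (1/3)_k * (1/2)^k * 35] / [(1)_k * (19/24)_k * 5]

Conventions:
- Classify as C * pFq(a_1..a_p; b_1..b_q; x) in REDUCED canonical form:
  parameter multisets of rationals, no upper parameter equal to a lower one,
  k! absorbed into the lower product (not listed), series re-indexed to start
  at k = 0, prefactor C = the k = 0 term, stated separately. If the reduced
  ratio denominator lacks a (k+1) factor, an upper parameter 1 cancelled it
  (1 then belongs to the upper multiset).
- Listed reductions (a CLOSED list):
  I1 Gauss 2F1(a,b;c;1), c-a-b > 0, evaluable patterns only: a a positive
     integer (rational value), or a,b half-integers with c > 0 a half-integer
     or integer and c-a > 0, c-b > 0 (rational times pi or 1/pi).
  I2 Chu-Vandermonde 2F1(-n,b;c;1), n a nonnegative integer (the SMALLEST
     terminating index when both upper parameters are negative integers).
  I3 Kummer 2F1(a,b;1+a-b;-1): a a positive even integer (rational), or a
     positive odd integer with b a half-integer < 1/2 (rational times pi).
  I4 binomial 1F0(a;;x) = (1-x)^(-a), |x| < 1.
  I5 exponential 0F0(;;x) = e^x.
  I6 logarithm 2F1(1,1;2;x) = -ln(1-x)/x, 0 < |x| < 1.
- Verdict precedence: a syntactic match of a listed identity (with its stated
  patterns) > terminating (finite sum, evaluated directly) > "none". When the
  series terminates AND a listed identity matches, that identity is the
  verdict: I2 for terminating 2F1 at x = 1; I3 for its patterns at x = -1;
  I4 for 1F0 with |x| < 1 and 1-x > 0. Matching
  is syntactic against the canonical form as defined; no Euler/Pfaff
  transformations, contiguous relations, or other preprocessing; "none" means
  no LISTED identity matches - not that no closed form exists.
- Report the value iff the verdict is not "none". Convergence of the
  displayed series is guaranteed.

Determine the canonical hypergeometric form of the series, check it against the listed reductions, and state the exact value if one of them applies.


Prefactor 7, argument 1/2: 2F1 with upper {1/4, 1/3} over lower {19/24}. Verdict: none here - no I1-I6 shape fits x = 1/2 with lower {19/24}.

Key observation: with t_0 = 7, (1)_k (C = 7, x = 1/2) is k! itself.
Consecutive-term ratio: r(k) = (1/2) * (k+1/4) (k+1/3) / [(k+19/24) (k+1)] - rational in k, leading ratio (1/2); with t_0 = 7, classification follows.


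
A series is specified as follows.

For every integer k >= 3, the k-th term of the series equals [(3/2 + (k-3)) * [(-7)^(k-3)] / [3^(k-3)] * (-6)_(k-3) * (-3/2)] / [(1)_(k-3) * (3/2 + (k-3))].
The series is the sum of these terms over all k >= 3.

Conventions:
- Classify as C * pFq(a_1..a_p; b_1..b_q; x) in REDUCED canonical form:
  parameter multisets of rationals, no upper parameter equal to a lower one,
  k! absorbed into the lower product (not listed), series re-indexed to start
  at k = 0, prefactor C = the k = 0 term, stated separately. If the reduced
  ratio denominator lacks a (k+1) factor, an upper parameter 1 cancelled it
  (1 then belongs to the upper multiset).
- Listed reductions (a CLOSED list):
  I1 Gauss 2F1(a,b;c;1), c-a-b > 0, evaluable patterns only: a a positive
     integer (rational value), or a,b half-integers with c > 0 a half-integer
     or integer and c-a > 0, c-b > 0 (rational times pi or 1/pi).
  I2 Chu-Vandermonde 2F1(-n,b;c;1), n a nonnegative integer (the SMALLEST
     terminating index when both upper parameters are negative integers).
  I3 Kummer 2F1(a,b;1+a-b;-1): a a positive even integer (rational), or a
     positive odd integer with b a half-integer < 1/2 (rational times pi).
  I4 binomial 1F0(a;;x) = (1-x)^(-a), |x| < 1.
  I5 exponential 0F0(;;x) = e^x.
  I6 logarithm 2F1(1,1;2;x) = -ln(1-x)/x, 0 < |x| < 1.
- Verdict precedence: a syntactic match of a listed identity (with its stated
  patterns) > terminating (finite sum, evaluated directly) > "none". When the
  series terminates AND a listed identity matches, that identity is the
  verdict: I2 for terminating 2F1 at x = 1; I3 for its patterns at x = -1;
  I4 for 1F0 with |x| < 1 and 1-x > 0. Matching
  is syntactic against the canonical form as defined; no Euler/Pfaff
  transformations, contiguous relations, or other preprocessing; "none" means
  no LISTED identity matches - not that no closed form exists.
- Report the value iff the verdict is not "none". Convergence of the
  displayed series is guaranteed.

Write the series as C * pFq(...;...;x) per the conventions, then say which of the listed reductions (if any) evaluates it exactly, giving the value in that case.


Key observation: t_0 being -3/2, striking the common factor k + 3/2 reduces the term (prefactor -3/2).
Term ratio: r(k) = (-7/3) * (k-6) / [(k+1)] ; factor over Q: parameters, x = (-7/3), and C = -3/2.

The series (x = -7/3) is 1F0: upper {-6}, lower {-}, prefactor -3/2. Verdict: terminating at k = 6: the factor (-6)_k kills every later term; summing the 7 survivors is exact. Sum: -500000/243.


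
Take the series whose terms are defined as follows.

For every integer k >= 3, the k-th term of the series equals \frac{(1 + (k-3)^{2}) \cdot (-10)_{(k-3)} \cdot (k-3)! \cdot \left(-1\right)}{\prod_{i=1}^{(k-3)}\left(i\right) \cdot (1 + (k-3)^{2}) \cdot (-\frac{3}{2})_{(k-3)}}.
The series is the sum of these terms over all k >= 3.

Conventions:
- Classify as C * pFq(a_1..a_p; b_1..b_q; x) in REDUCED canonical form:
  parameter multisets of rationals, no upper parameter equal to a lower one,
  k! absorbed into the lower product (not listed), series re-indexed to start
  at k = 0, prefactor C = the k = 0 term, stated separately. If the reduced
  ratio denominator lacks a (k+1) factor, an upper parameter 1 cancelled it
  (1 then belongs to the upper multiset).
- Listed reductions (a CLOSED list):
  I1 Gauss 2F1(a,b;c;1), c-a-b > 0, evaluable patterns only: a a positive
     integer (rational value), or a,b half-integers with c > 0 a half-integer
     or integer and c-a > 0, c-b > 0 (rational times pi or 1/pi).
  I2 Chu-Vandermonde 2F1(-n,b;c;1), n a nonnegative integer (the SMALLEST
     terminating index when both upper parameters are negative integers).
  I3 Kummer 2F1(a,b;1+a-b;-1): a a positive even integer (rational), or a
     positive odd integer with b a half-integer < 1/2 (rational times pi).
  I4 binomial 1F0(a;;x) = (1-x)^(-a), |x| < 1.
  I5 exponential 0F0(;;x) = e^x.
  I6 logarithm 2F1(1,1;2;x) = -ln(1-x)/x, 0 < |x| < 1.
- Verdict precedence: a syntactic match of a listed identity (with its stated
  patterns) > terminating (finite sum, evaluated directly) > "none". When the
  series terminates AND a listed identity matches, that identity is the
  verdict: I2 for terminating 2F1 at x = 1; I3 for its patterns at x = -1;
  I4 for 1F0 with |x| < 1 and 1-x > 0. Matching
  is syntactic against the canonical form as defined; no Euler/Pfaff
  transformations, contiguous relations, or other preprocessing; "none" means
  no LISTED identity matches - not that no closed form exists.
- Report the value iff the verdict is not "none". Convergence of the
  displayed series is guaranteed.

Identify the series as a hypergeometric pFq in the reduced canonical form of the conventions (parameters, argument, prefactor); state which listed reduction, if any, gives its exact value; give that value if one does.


Structural cue: x = 1 and the factor k^2 + 1 cancels (top and bottom), leaving C = -1.
Ratio: r(k) = 1 * (k-10) (k+1) / [(k-\frac{3}{2}) (k+1)] - rational in k. x = 1; t_0 = -1; negate the roots.

At argument 1: a 2F1 with upper {-10, 1}, lower {-\frac{3}{2}}, scaled by C = -1. Verdict: Vandermonde's identity (I2) matches (terminating 2F1 at x = 1 with n = 10, b = 1, c = -\frac{3}{2}). Hence: \frac{1}{3}.


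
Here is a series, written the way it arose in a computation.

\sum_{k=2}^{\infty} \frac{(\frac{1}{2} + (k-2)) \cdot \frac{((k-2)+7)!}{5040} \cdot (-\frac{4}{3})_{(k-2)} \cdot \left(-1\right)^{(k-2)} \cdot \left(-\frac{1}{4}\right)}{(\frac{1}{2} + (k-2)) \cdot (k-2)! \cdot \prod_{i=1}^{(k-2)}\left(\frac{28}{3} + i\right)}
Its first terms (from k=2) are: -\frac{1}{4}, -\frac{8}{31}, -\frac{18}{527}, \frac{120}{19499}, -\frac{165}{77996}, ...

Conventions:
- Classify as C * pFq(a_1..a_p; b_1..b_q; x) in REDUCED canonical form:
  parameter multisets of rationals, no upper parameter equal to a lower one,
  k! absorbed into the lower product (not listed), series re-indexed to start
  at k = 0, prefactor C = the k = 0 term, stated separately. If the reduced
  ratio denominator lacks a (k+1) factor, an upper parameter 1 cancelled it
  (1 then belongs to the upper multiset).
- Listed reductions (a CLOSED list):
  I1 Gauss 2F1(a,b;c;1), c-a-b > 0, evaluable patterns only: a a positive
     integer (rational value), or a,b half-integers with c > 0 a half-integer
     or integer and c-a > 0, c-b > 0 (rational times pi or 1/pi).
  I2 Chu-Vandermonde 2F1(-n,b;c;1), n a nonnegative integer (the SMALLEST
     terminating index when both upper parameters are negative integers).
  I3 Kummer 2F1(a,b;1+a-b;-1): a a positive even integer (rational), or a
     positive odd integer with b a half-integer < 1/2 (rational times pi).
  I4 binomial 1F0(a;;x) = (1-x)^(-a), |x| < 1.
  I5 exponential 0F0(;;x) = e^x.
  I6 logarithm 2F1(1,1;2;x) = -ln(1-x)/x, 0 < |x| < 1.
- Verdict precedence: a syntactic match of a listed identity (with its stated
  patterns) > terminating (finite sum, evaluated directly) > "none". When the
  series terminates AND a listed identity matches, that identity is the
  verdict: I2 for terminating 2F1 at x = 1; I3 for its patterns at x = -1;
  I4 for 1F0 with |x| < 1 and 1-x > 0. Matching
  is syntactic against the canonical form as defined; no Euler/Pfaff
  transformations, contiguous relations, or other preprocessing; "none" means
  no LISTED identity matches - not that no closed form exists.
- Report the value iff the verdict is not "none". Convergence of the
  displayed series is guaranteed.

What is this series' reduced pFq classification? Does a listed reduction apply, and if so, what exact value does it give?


With C = -\frac{1}{4}: the canonical form is 2F1(-\frac{4}{3}, 8; \frac{31}{3}; -1). Verdict: Kummer's theorem (I3) applies (x = -1; c = \frac{31}{3} equals 1+a-b for upper {-\frac{4}{3}, 8}: listed pattern). Its exact value is -\frac{1045}{1944}.

Key observation: with t_0 = -\frac{1}{4}, the factorial ratio (C = -1/4) (k+a-1)!/(a-1)! is a rising factorial (a)_k.
Consecutive-term ratio: r(k) = -1 * (k-\frac{4}{3}) (k+8) / [(k+\frac{31}{3}) (k+1)] ; factor over Q: parameters, x = -1, and C = -\frac{1}{4}.


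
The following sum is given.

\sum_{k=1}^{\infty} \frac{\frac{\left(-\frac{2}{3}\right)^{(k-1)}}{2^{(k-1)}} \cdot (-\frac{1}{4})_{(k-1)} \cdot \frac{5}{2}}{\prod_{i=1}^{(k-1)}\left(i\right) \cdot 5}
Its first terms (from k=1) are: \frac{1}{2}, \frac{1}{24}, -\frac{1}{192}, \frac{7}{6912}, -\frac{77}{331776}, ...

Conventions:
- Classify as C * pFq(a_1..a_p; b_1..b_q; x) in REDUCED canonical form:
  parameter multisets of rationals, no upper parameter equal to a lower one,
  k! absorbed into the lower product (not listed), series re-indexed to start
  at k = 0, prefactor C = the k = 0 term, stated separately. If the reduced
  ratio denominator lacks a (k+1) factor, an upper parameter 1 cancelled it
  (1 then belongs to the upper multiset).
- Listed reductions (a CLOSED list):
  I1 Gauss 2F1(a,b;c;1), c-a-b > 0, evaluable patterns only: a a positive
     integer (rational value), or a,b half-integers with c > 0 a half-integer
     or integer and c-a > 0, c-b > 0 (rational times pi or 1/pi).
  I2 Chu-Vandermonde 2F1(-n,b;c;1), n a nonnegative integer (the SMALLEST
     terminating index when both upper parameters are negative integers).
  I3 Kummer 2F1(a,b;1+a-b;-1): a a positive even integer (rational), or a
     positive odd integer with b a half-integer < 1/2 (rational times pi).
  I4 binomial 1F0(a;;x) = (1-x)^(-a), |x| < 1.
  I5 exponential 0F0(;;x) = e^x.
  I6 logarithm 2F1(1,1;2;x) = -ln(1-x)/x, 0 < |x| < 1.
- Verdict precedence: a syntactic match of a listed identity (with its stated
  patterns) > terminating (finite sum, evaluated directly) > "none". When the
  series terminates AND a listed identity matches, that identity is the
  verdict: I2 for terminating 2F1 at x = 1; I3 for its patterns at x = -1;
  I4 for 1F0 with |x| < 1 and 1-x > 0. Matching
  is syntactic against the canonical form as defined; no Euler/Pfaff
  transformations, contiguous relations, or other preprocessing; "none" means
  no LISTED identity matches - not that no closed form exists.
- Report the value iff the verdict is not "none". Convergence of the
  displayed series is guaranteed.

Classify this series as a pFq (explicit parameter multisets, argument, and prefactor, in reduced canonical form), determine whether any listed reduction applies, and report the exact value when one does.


Canonical form: C = \frac{1}{2} times 1F0 with upper {-\frac{1}{4}}, lower {-}, x = -\frac{1}{3}. Verdict (x = -\frac{1}{3}): the I4 binomial reduction applies (the 1F0 binomial series: exponent 1/4, x = -\frac{1}{3}). Value: \frac{1}{2} \cdot \left(\frac{4}{3}\right)^{\frac{1}{4}}.

First insight: x = -\frac{1}{3} and the product of the first k integers (prefactor 1/2) is k!.
Term ratio: r(k) = -\frac{1}{3} * (k-\frac{1}{4}) / [(k+1)] - poly over poly, x = -\frac{1}{3} from leading terms; C = \frac{1}{2} at k = 0.
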